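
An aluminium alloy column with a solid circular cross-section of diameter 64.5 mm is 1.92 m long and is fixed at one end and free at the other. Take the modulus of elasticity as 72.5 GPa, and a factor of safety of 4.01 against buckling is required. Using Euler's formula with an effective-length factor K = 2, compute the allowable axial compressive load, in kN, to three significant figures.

I = πd⁴/64 = π×64.5⁴/64 = 849600 mm⁴.
Effective length L_e = KL = 2×1.92 m = 3840 mm.
Euler critical load P_cr = π²EI/L_e² = π²×72500×849600/3840² = 41230 N.
P_allow = P_cr/n = 41230/4.01 = 10280 N.

P_allow = 10.3 kN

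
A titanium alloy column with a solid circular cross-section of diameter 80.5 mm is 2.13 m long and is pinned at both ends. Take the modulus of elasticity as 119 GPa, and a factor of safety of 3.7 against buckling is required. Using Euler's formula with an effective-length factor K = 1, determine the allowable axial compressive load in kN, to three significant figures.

P_allow = 144 kN

I = πd⁴/64 = π×80.5⁴/64 = 2.061×10^6 mm⁴.
Effective length L_e = KL = 1×2.13 m = 2130 mm.
Euler critical load P_cr = π²EI/L_e² = π²×119000×2.061×10^6/2130² = 533600 N.
P_allow = P_cr/n = 533600/3.7 = 144200 N.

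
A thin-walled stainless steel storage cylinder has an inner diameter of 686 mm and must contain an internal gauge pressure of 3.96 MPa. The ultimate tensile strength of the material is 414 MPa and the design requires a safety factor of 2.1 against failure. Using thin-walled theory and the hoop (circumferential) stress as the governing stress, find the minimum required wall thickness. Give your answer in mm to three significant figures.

σ_allow = 414/2.1 = 197.1 MPa.
Hoop stress σ_h = pD/(2t), so t = pD/(2σ_allow) = 3.96×686/(2×197.1) = 6.890 mm.

t = 6.89 mm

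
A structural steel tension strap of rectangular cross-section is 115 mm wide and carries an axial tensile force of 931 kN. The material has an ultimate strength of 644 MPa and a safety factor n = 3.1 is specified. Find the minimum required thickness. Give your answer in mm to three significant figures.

t = 39.0 mm

σ_allow = 644/3.1 = 207.7 MPa.
Required area A = F/σ_allow = 931000/207.7 = 4482 mm².
t = A/w = 4482/115 = 38.97 mm.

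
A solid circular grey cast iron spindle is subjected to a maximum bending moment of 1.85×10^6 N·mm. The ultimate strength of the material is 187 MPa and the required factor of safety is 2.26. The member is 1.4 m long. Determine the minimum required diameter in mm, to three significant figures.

σ_allow = 187/2.26 = 82.74 MPa.
For a solid circular section σ = 32M/(πd³), so d³ = 32M/(π σ_allow) = 32×1850000/(π×82.74) = 227700 mm³.
d = 61.07 mm.

d = 61.1 mm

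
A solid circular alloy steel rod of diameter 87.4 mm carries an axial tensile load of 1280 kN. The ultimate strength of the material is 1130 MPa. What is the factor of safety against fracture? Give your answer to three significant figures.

n = 5.30

A = πd²/4 = 5999 mm².
σ = F/A = 1280000/5999 = 213.4 MPa.
n = 1130/213.4 = 5.296.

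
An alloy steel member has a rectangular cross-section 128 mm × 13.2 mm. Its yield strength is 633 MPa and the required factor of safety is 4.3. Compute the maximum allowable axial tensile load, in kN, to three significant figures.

σ_allow = 633/4.3 = 147.2 MPa.
A = 128×13.2 = 1690 mm².
F_allow = σ_allow × A = 147.2×1690 = 248700 N.

F_allow = 249 kN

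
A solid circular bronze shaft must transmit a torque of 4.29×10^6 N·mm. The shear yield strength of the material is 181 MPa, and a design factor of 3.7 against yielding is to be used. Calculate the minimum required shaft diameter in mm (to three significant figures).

Allowable shear stress τ_allow = 181/3.7 = 48.92 MPa.
For a solid shaft τ = 16T/(πd³), so d³ = 16T/(π τ_allow) = 16×4290000/(π×48.92) = 446600 mm³.
d = (446600)^(1/3) = 76.44 mm.

d = 76.4 mm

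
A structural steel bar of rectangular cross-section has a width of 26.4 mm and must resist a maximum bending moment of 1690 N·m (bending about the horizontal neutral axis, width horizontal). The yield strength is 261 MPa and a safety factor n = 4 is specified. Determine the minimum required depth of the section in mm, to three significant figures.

σ_allow = 261/4 = 65.25 MPa.
For a rectangular section σ = 6M/(bh²), so h² = 6M/(b σ_allow) = 6×1690000/(26.4×65.25) = 5886 mm².
h = 76.72 mm.

h = 76.7 mm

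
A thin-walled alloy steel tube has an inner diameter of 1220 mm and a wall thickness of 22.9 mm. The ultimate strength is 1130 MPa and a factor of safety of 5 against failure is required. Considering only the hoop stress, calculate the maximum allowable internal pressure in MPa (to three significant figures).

p_allow = 8.48 MPa

σ_allow = 1130/5 = 226.0 MPa.
σ_h = pD/(2t) → p_allow = 2σ_allow t/D = 2×226.0×22.9/1220 = 8.484 MPa.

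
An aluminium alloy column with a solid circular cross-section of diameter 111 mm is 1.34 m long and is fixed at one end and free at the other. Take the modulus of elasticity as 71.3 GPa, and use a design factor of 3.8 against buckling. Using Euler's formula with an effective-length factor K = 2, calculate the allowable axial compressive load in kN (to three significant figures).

I = πd⁴/64 = π×111⁴/64 = 7.452×10^6 mm⁴.
Effective length L_e = KL = 2×1.34 m = 2680 mm.
Euler critical load P_cr = π²EI/L_e² = π²×71300×7.452×10^6/2680² = 730100 N.
P_allow = P_cr/n = 730100/3.8 = 192100 N.

P_allow = 192 kN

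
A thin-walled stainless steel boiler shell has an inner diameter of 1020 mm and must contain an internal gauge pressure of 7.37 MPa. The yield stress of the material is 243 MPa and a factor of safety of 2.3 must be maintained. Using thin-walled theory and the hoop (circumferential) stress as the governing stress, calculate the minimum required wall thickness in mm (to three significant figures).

t = 35.6 mm

σ_allow = 243/2.3 = 105.7 MPa.
Hoop stress σ_h = pD/(2t), so t = pD/(2σ_allow) = 7.37×1020/(2×105.7) = 35.58 mm.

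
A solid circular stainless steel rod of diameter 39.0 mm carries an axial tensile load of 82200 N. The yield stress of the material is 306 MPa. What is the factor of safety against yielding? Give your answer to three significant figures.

n = 4.45

A = πd²/4 = 1195 mm².
σ = F/A = 82200/1195 = 68.81 MPa.
n = 306/68.81 = 4.447.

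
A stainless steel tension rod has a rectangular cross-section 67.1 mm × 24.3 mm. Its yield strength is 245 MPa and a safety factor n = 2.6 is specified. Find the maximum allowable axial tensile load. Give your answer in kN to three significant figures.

F_allow = 154 kN

σ_allow = 245/2.6 = 94.23 MPa.
A = 67.1×24.3 = 1631 mm².
F_allow = σ_allow × A = 94.23×1631 = 153600 N.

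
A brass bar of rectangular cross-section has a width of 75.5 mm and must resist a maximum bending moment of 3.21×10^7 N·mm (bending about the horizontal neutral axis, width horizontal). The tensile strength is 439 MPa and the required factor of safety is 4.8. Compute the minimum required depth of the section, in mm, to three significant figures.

h = 167 mm

σ_allow = 439/4.8 = 91.46 MPa.
For a rectangular section σ = 6M/(bh²), so h² = 6M/(b σ_allow) = 6×3.2100×10^7/(75.5×91.46) = 27890 mm².
h = 167.0 mm.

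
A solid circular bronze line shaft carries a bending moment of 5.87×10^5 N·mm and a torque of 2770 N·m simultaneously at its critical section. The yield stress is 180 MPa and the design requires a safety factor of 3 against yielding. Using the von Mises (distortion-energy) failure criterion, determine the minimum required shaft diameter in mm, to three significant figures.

d = 74.8 mm

σ_allow = σ_y/n = 180/3 = 60.00 MPa.
For a solid shaft σ_b = 32M/(πd³) and τ = 16T/(πd³), so the von Mises stress is σ' = (16/πd³)·√(4M²+3T²).
√(4M²+3T²) = √(4×(587000)² + 3×(2.770×10^6)²) = 4.939×10^6 N·mm.
d³ = 16×4.939×10^6/(π×60.00) = 419300 mm³.
d = 74.84 mm.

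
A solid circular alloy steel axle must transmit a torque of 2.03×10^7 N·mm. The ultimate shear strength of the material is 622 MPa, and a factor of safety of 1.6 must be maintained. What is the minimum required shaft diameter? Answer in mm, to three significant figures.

Allowable shear stress τ_allow = 622/1.6 = 388.8 MPa.
For a solid shaft τ = 16T/(πd³), so d³ = 16T/(π τ_allow) = 16×2.0300×10^7/(π×388.8) = 265900 mm³.
d = (265900)^(1/3) = 64.31 mm.

d = 64.3 mm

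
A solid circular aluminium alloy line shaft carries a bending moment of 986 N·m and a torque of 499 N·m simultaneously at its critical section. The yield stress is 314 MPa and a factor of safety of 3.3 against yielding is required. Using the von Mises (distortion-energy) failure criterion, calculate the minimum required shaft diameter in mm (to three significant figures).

σ_allow = σ_y/n = 314/3.3 = 95.15 MPa.
For a solid shaft σ_b = 32M/(πd³) and τ = 16T/(πd³), so the von Mises stress is σ' = (16/πd³)·√(4M²+3T²).
√(4M²+3T²) = √(4×(986000)² + 3×(499000)²) = 2.153×10^6 N·mm.
d³ = 16×2.153×10^6/(π×95.15) = 115200 mm³.
d = 48.66 mm.

d = 48.7 mm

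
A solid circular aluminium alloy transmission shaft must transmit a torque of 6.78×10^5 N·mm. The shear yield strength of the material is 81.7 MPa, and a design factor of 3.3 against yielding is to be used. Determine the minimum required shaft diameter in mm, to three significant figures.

Allowable shear stress τ_allow = 81.7/3.3 = 24.76 MPa.
For a solid shaft τ = 16T/(πd³), so d³ = 16T/(π τ_allow) = 16×678000/(π×24.76) = 139500 mm³.
d = (139500)^(1/3) = 51.86 mm.

d = 51.9 mm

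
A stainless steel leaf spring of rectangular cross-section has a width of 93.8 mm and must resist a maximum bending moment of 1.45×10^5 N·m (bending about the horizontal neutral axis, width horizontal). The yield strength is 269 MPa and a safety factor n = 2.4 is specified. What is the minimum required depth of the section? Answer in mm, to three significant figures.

σ_allow = 269/2.4 = 112.1 MPa.
For a rectangular section σ = 6M/(bh²), so h² = 6M/(b σ_allow) = 6×1.4500×10^8/(93.8×112.1) = 82750 mm².
h = 287.7 mm.

h = 288 mm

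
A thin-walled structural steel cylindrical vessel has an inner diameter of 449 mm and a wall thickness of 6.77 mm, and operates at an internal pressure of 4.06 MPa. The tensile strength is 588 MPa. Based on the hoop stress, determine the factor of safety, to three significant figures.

σ_h = pD/(2t) = 4.06×449/(2×6.77) = 134.6 MPa.
n = 588/134.6 = 4.367.

n = 4.37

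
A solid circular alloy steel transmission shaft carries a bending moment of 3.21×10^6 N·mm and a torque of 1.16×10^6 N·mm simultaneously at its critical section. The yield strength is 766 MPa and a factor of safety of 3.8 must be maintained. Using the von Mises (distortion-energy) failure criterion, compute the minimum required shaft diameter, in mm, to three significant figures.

d = 55.4 mm

σ_allow = σ_y/n = 766/3.8 = 201.6 MPa.
For a solid shaft σ_b = 32M/(πd³) and τ = 16T/(πd³), so the von Mises stress is σ' = (16/πd³)·√(4M²+3T²).
√(4M²+3T²) = √(4×(3.210×10^6)² + 3×(1.160×10^6)²) = 6.727×10^6 N·mm.
d³ = 16×6.727×10^6/(π×201.6) = 170000 mm³.
d = 55.39 mm.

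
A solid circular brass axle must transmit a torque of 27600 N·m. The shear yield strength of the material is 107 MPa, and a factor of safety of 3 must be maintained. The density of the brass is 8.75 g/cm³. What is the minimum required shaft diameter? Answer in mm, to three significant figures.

Allowable shear stress τ_allow = 107/3 = 35.67 MPa.
For a solid shaft τ = 16T/(πd³), so d³ = 16T/(π τ_allow) = 16×2.7600×10^7/(π×35.67) = 3.941×10^6 mm³.
d = (3.941×10^6)^(1/3) = 158.0 mm.

d = 158 mm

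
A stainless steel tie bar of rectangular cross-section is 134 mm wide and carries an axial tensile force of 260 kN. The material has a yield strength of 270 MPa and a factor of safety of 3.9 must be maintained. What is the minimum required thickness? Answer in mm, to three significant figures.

σ_allow = 270/3.9 = 69.23 MPa.
Required area A = F/σ_allow = 260000/69.23 = 3756 mm².
t = A/w = 3756/134 = 28.03 mm.

t = 28.0 mm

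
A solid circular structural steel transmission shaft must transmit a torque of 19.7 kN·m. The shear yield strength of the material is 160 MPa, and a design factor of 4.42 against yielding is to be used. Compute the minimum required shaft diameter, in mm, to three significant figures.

d = 140 mm

Allowable shear stress τ_allow = 160/4.42 = 36.20 MPa.
For a solid shaft τ = 16T/(πd³), so d³ = 16T/(π τ_allow) = 16×1.9700×10^7/(π×36.20) = 2.772×10^6 mm³.
d = (2.772×10^6)^(1/3) = 140.5 mm.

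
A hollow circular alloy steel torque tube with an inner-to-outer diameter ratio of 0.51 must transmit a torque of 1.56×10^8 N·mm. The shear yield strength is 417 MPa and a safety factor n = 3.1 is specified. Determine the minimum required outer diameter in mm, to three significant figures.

d_o = 185 mm

τ_allow = 417/3.1 = 134.5 MPa.
For a hollow shaft τ = 16T/[πd_o³(1−k⁴)] with k = 0.51, so 1−k⁴ = 0.9323.
d_o³ = 16T/[π τ_allow (1−k⁴)] = 16×1.5600×10^8/(π×134.5×0.9323) = 6.335×10^6 mm³.
d_o = 185.0 mm.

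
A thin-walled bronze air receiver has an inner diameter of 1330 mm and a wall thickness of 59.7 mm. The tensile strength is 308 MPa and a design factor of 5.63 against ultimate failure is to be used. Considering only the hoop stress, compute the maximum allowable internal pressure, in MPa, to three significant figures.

p_allow = 4.91 MPa

σ_allow = 308/5.63 = 54.71 MPa.
σ_h = pD/(2t) → p_allow = 2σ_allow t/D = 2×54.71×59.7/1330 = 4.911 MPa.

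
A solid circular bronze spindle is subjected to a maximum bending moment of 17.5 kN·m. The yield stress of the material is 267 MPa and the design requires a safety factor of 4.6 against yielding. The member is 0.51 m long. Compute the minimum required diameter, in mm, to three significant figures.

d = 145 mm

σ_allow = 267/4.6 = 58.04 MPa.
For a solid circular section σ = 32M/(πd³), so d³ = 32M/(π σ_allow) = 32×1.7500×10^7/(π×58.04) = 3.071×10^6 mm³.
d = 145.4 mm.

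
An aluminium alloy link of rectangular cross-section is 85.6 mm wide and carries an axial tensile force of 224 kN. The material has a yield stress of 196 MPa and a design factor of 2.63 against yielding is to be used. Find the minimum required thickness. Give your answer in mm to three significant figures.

t = 35.1 mm

σ_allow = 196/2.63 = 74.52 MPa.
Required area A = F/σ_allow = 224000/74.52 = 3006 mm².
t = A/w = 3006/85.6 = 35.11 mm.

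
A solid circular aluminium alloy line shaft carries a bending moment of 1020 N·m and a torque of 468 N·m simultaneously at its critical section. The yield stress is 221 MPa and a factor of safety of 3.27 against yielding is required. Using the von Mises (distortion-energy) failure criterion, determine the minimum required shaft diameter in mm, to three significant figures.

σ_allow = σ_y/n = 221/3.27 = 67.58 MPa.
For a solid shaft σ_b = 32M/(πd³) and τ = 16T/(πd³), so the von Mises stress is σ' = (16/πd³)·√(4M²+3T²).
√(4M²+3T²) = √(4×(1.020×10^6)² + 3×(468000)²) = 2.195×10^6 N·mm.
d³ = 16×2.195×10^6/(π×67.58) = 165400 mm³.
d = 54.89 mm.

d = 54.9 mm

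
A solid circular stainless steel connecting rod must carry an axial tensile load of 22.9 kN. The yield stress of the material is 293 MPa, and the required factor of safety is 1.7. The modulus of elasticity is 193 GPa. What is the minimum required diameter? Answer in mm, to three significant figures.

d = 13.0 mm

Allowable stress σ_allow = 293/1.7 = 172.4 MPa.
Required area A = F/σ_allow = 22900/172.4 = 132.9 mm².
A = πd²/4 → d = √(4A/π) = 13.01 mm.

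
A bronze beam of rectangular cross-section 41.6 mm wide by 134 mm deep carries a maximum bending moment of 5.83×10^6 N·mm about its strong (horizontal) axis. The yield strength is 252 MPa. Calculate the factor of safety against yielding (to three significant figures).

Section modulus S = bh²/6 = 41.6×134²/6 = 124500 mm³.
σ = M/S = 5830000/124500 = 46.83 MPa.
n = 252/46.83 = 5.381.

n = 5.38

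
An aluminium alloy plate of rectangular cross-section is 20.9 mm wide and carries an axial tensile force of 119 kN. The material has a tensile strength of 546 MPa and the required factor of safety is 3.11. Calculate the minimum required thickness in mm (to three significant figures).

σ_allow = 546/3.11 = 175.6 MPa.
Required area A = F/σ_allow = 119000/175.6 = 677.8 mm².
t = A/w = 677.8/20.9 = 32.43 mm.

t = 32.4 mm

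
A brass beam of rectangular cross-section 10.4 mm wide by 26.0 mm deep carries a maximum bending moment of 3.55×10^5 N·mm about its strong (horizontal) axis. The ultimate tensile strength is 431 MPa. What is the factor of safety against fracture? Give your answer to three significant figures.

n = 1.42

Section modulus S = bh²/6 = 10.4×26.0²/6 = 1172 mm³.
σ = M/S = 355000/1172 = 303.0 MPa.
n = 431/303.0 = 1.423.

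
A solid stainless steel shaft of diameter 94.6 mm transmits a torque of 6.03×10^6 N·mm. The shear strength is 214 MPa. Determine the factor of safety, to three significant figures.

n = 5.90

τ = 16T/(πd³) = 16×6030000/(π×94.6³) = 36.28 MPa.
n = τ_limit/τ = 214/36.28 = 5.899.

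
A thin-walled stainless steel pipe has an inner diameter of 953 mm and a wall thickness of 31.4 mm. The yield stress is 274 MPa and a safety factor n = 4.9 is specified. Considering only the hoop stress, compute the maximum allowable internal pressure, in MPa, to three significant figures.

p_allow = 3.68 MPa

σ_allow = 274/4.9 = 55.92 MPa.
σ_h = pD/(2t) → p_allow = 2σ_allow t/D = 2×55.92×31.4/953 = 3.685 MPa.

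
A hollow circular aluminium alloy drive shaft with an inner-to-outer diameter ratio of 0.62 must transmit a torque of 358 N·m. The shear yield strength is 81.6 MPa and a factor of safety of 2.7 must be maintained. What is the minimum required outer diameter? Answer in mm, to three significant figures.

d_o = 41.4 mm

τ_allow = 81.6/2.7 = 30.22 MPa.
For a hollow shaft τ = 16T/[πd_o³(1−k⁴)] with k = 0.62, so 1−k⁴ = 0.8522.
d_o³ = 16T/[π τ_allow (1−k⁴)] = 16×358000/(π×30.22×0.8522) = 70790 mm³.
d_o = 41.37 mm.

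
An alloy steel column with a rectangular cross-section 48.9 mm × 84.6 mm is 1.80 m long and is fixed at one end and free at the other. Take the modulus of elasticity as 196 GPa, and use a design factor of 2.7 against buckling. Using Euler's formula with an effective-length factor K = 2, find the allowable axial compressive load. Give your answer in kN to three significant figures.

Buckling occurs about the weak axis: I_min = h·b³/12 = 84.6×48.9³/12 = 824400 mm⁴ (b = 48.9 mm is the smaller dimension).
Effective length L_e = KL = 2×1.80 m = 3600 mm.
Euler critical load P_cr = π²EI/L_e² = π²×196000×824400/3600² = 123000 N.
P_allow = P_cr/n = 123000/2.7 = 45570 N.

P_allow = 45.6 kN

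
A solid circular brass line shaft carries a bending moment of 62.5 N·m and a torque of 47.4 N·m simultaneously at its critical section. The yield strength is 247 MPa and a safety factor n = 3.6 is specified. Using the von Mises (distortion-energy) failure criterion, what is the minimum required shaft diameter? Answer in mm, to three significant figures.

d = 22.3 mm

σ_allow = σ_y/n = 247/3.6 = 68.61 MPa.
For a solid shaft σ_b = 32M/(πd³) and τ = 16T/(πd³), so the von Mises stress is σ' = (16/πd³)·√(4M²+3T²).
√(4M²+3T²) = √(4×(62500)² + 3×(47400)²) = 149600 N·mm.
d³ = 16×149600/(π×68.61) = 11100 mm³.
d = 22.31 mm.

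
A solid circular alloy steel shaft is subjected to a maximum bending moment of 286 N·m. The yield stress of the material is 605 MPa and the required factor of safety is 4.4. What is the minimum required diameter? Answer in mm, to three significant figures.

d = 27.7 mm

σ_allow = 605/4.4 = 137.5 MPa.
For a solid circular section σ = 32M/(πd³), so d³ = 32M/(π σ_allow) = 32×286000/(π×137.5) = 21190 mm³.
d = 27.67 mm.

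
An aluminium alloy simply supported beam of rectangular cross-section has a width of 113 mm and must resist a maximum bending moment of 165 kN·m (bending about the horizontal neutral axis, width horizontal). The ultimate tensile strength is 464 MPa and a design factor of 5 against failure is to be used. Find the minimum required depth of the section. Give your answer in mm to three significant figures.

h = 307 mm

σ_allow = 464/5 = 92.80 MPa.
For a rectangular section σ = 6M/(bh²), so h² = 6M/(b σ_allow) = 6×1.6500×10^8/(113×92.80) = 94410 mm².
h = 307.3 mm.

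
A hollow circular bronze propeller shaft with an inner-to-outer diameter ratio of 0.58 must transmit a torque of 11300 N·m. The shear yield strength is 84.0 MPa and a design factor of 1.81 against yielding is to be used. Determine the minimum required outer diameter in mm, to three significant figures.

d_o = 112 mm

τ_allow = 84.0/1.81 = 46.41 MPa.
For a hollow shaft τ = 16T/[πd_o³(1−k⁴)] with k = 0.58, so 1−k⁴ = 0.8868.
d_o³ = 16T/[π τ_allow (1−k⁴)] = 16×1.1300×10^7/(π×46.41×0.8868) = 1.398×10^6 mm³.
d_o = 111.8 mm.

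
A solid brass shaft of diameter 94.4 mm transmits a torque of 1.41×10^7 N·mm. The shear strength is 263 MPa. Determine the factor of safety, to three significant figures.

n = 3.08

τ = 16T/(πd³) = 16×1.4100×10^7/(π×94.4³) = 85.36 MPa.
n = τ_limit/τ = 263/85.36 = 3.081.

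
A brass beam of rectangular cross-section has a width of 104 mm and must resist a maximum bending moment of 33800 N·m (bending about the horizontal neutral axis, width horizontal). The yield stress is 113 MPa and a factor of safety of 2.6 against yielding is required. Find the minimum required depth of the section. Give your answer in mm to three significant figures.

h = 212 mm

σ_allow = 113/2.6 = 43.46 MPa.
For a rectangular section σ = 6M/(bh²), so h² = 6M/(b σ_allow) = 6×3.3800×10^7/(104×43.46) = 44870 mm².
h = 211.8 mm.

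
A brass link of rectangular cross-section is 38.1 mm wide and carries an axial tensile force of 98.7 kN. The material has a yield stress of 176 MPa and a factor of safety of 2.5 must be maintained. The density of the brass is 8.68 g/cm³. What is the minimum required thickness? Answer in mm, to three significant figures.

σ_allow = 176/2.5 = 70.40 MPa.
Required area A = F/σ_allow = 98700/70.40 = 1402 mm².
t = A/w = 1402/38.1 = 36.80 mm.

t = 36.8 mm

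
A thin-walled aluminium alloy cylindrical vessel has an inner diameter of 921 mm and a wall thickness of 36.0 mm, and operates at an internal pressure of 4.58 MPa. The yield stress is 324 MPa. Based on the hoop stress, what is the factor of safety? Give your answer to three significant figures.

n = 5.53

σ_h = pD/(2t) = 4.58×921/(2×36.0) = 58.59 MPa.
n = 324/58.59 = 5.530.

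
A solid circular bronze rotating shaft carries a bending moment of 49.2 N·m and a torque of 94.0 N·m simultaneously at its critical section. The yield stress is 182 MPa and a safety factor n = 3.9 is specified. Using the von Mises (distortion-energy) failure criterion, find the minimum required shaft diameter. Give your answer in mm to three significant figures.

σ_allow = σ_y/n = 182/3.9 = 46.67 MPa.
For a solid shaft σ_b = 32M/(πd³) and τ = 16T/(πd³), so the von Mises stress is σ' = (16/πd³)·√(4M²+3T²).
√(4M²+3T²) = √(4×(49200)² + 3×(94000)²) = 190200 N·mm.
d³ = 16×190200/(π×46.67) = 20760 mm³.
d = 27.48 mm.

d = 27.5 mm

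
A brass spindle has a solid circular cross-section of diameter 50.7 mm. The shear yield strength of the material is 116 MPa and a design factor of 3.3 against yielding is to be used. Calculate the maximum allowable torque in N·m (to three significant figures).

T_allow = 899 N·m

τ_allow = 116/3.3 = 35.15 MPa.
For a solid shaft T_allow = τ_allow·πd³/16; πd³/16 = π×50.7³/16 = 25590 mm³.
T_allow = 35.15×25590 = 899500 N·mm = 899.5 N·m.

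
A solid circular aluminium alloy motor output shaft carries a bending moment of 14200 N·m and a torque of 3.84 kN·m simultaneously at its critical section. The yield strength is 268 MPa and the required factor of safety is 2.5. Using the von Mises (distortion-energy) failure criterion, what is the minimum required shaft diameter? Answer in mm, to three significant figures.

d = 111 mm

σ_allow = σ_y/n = 268/2.5 = 107.2 MPa.
For a solid shaft σ_b = 32M/(πd³) and τ = 16T/(πd³), so the von Mises stress is σ' = (16/πd³)·√(4M²+3T²).
√(4M²+3T²) = √(4×(1.420×10^7)² + 3×(3.840×10^6)²) = 2.917×10^7 N·mm.
d³ = 16×2.917×10^7/(π×107.2) = 1.386×10^6 mm³.
d = 111.5 mm.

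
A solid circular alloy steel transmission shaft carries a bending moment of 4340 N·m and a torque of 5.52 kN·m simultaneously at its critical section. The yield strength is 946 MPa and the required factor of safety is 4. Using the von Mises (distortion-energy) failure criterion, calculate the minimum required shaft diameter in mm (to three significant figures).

σ_allow = σ_y/n = 946/4 = 236.5 MPa.
For a solid shaft σ_b = 32M/(πd³) and τ = 16T/(πd³), so the von Mises stress is σ' = (16/πd³)·√(4M²+3T²).
√(4M²+3T²) = √(4×(4.340×10^6)² + 3×(5.520×10^6)²) = 1.291×10^7 N·mm.
d³ = 16×1.291×10^7/(π×236.5) = 278100 mm³.
d = 65.27 mm.

d = 65.3 mm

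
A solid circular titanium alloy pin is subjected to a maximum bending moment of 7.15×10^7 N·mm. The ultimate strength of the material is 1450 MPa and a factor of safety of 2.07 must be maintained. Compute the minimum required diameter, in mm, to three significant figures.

σ_allow = 1450/2.07 = 700.5 MPa.
For a solid circular section σ = 32M/(πd³), so d³ = 32M/(π σ_allow) = 32×7.1500×10^7/(π×700.5) = 1.040×10^6 mm³.
d = 101.3 mm.

d = 101 mm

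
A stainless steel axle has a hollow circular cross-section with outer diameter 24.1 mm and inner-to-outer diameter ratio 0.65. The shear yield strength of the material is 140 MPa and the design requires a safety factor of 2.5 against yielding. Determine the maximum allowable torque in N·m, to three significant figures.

τ_allow = 140/2.5 = 56.00 MPa.
For a hollow shaft T_allow = τ_allow·πd_o³(1−k⁴)/16 with 1−k⁴ = 0.8215, so πd_o³(1−k⁴)/16 = 2258 mm³.
T_allow = 56.00×2258 = 126400 N·mm = 126.4 N·m.

T_allow = 126 N·m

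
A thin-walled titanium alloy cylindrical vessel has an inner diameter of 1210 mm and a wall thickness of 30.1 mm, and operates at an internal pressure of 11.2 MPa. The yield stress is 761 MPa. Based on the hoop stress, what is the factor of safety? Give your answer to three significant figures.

n = 3.38

σ_h = pD/(2t) = 11.2×1210/(2×30.1) = 225.1 MPa.
n = 761/225.1 = 3.380.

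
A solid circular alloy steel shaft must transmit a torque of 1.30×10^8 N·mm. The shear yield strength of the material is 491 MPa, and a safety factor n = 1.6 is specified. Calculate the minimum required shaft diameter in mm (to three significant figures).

d = 129 mm

Allowable shear stress τ_allow = 491/1.6 = 306.9 MPa.
For a solid shaft τ = 16T/(πd³), so d³ = 16T/(π τ_allow) = 16×1.3000×10^8/(π×306.9) = 2.158×10^6 mm³.
d = (2.158×10^6)^(1/3) = 129.2 mm.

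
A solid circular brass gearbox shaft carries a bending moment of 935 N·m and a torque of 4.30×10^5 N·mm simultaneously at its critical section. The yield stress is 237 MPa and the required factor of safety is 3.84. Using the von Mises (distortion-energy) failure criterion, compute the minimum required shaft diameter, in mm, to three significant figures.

σ_allow = σ_y/n = 237/3.84 = 61.72 MPa.
For a solid shaft σ_b = 32M/(πd³) and τ = 16T/(πd³), so the von Mises stress is σ' = (16/πd³)·√(4M²+3T²).
√(4M²+3T²) = √(4×(935000)² + 3×(430000)²) = 2.013×10^6 N·mm.
d³ = 16×2.013×10^6/(π×61.72) = 166100 mm³.
d = 54.97 mm.

d = 55.0 mm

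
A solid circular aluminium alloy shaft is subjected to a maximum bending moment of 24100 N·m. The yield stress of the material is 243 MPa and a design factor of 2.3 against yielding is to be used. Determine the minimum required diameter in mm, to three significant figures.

σ_allow = 243/2.3 = 105.7 MPa.
For a solid circular section σ = 32M/(πd³), so d³ = 32M/(π σ_allow) = 32×2.4100×10^7/(π×105.7) = 2.323×10^6 mm³.
d = 132.4 mm.

d = 132 mm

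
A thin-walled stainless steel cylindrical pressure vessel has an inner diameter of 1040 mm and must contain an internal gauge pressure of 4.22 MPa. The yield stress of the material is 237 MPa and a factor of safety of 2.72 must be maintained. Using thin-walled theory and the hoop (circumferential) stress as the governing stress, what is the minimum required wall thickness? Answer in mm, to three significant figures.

σ_allow = 237/2.72 = 87.13 MPa.
Hoop stress σ_h = pD/(2t), so t = pD/(2σ_allow) = 4.22×1040/(2×87.13) = 25.18 mm.

t = 25.2 mm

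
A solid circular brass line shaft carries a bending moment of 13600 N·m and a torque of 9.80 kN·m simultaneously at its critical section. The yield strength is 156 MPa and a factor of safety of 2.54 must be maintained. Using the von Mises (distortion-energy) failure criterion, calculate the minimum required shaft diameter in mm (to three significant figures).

σ_allow = σ_y/n = 156/2.54 = 61.42 MPa.
For a solid shaft σ_b = 32M/(πd³) and τ = 16T/(πd³), so the von Mises stress is σ' = (16/πd³)·√(4M²+3T²).
√(4M²+3T²) = √(4×(1.360×10^7)² + 3×(9.800×10^6)²) = 3.206×10^7 N·mm.
d³ = 16×3.206×10^7/(π×61.42) = 2.659×10^6 mm³.
d = 138.5 mm.

d = 139 mm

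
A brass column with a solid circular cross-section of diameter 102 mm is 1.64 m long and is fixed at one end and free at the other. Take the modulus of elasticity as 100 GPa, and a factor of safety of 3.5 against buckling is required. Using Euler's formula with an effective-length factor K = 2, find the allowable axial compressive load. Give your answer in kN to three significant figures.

I = πd⁴/64 = π×102⁴/64 = 5.313×10^6 mm⁴.
Effective length L_e = KL = 2×1.64 m = 3280 mm.
Euler critical load P_cr = π²EI/L_e² = π²×100000×5.313×10^6/3280² = 487400 N.
P_allow = P_cr/n = 487400/3.5 = 139300 N.

P_allow = 139 kN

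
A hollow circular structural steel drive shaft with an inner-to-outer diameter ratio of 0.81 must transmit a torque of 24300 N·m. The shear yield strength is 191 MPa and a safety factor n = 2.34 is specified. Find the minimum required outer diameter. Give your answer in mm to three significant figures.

τ_allow = 191/2.34 = 81.62 MPa.
For a hollow shaft τ = 16T/[πd_o³(1−k⁴)] with k = 0.81, so 1−k⁴ = 0.5695.
d_o³ = 16T/[π τ_allow (1−k⁴)] = 16×2.4300×10^7/(π×81.62×0.5695) = 2.662×10^6 mm³.
d_o = 138.6 mm.

d_o = 139 mm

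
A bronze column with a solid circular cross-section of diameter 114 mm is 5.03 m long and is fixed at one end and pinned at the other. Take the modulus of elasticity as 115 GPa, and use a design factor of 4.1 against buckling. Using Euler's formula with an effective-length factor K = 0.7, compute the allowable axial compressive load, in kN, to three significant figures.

I = πd⁴/64 = π×114⁴/64 = 8.291×10^6 mm⁴.
Effective length L_e = KL = 0.7×5.03 m = 3521 mm.
Euler critical load P_cr = π²EI/L_e² = π²×115000×8.291×10^6/3521² = 759000 N.
P_allow = P_cr/n = 759000/4.1 = 185100 N.

P_allow = 185 kN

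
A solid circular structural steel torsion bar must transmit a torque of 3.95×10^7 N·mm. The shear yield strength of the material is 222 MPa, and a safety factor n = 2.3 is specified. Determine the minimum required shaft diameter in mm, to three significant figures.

Allowable shear stress τ_allow = 222/2.3 = 96.52 MPa.
For a solid shaft τ = 16T/(πd³), so d³ = 16T/(π τ_allow) = 16×3.9500×10^7/(π×96.52) = 2.084×10^6 mm³.
d = (2.084×10^6)^(1/3) = 127.7 mm.

d = 128 mm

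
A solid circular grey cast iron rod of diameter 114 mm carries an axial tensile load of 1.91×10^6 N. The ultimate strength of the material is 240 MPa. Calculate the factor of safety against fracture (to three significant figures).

n = 1.28

A = πd²/4 = 10210 mm².
σ = F/A = 1910000/10210 = 187.1 MPa.
n = 240/187.1 = 1.283.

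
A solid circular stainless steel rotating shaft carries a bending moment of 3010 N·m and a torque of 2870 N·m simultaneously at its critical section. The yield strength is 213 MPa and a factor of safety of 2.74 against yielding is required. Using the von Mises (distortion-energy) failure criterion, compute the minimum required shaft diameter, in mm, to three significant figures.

d = 80.0 mm

σ_allow = σ_y/n = 213/2.74 = 77.74 MPa.
For a solid shaft σ_b = 32M/(πd³) and τ = 16T/(πd³), so the von Mises stress is σ' = (16/πd³)·√(4M²+3T²).
√(4M²+3T²) = √(4×(3.010×10^6)² + 3×(2.870×10^6)²) = 7.807×10^6 N·mm.
d³ = 16×7.807×10^6/(π×77.74) = 511500 mm³.
d = 79.97 mm.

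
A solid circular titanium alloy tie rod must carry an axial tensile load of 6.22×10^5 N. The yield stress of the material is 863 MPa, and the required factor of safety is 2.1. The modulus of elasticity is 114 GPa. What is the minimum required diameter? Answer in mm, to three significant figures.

Allowable stress σ_allow = 863/2.1 = 411.0 MPa.
Required area A = F/σ_allow = 622000/411.0 = 1514 mm².
A = πd²/4 → d = √(4A/π) = 43.90 mm.

d = 43.9 mm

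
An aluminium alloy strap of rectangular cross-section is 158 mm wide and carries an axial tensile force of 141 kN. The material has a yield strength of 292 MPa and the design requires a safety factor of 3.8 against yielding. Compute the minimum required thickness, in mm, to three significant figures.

t = 11.6 mm

σ_allow = 292/3.8 = 76.84 MPa.
Required area A = F/σ_allow = 141000/76.84 = 1835 mm².
t = A/w = 1835/158 = 11.61 mm.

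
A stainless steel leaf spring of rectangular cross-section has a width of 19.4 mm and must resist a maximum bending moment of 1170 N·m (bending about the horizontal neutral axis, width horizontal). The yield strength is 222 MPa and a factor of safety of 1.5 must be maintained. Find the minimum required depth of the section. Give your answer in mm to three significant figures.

h = 49.4 mm

σ_allow = 222/1.5 = 148.0 MPa.
For a rectangular section σ = 6M/(bh²), so h² = 6M/(b σ_allow) = 6×1170000/(19.4×148.0) = 2445 mm².
h = 49.45 mm.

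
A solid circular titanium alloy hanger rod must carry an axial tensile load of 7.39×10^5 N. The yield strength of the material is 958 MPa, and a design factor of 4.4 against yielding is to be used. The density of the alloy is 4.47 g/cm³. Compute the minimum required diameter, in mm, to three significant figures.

d = 65.7 mm

Allowable stress σ_allow = 958/4.4 = 217.7 MPa.
Required area A = F/σ_allow = 739000/217.7 = 3394 mm².
A = πd²/4 → d = √(4A/π) = 65.74 mm.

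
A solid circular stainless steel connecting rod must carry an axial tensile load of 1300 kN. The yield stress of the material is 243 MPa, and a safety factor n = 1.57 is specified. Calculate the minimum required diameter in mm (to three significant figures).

d = 103 mm

Allowable stress σ_allow = 243/1.57 = 154.8 MPa.
Required area A = F/σ_allow = 1300000/154.8 = 8399 mm².
A = πd²/4 → d = √(4A/π) = 103.4 mm.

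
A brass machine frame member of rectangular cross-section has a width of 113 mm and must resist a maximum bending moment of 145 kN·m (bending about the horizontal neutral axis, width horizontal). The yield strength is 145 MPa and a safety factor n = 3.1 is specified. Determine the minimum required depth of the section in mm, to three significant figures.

h = 406 mm

σ_allow = 145/3.1 = 46.77 MPa.
For a rectangular section σ = 6M/(bh²), so h² = 6M/(b σ_allow) = 6×1.4500×10^8/(113×46.77) = 164600 mm².
h = 405.7 mm.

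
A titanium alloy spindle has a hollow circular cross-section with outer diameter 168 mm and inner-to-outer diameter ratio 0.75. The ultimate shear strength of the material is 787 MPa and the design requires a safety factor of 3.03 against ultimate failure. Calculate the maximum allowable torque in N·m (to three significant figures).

T_allow = 1.65×10^5 N·m

τ_allow = 787/3.03 = 259.7 MPa.
For a hollow shaft T_allow = τ_allow·πd_o³(1−k⁴)/16 with 1−k⁴ = 0.6836, so πd_o³(1−k⁴)/16 = 636400 mm³.
T_allow = 259.7×636400 = 1.653×10^8 N·mm = 165300 N·m.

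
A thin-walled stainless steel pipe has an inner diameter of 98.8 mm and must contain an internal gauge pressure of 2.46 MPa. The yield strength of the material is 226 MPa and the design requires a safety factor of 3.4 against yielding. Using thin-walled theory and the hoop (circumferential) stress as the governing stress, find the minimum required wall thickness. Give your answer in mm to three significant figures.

t = 1.83 mm

σ_allow = 226/3.4 = 66.47 MPa.
Hoop stress σ_h = pD/(2t), so t = pD/(2σ_allow) = 2.46×98.8/(2×66.47) = 1.828 mm.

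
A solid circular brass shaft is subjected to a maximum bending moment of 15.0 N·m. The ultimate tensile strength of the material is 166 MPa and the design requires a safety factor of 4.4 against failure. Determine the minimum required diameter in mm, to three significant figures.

d = 15.9 mm

σ_allow = 166/4.4 = 37.73 MPa.
For a solid circular section σ = 32M/(πd³), so d³ = 32M/(π σ_allow) = 32×15000/(π×37.73) = 4050 mm³.
d = 15.94 mm.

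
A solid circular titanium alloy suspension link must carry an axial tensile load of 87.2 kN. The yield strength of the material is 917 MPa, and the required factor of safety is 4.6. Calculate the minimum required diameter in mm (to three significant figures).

Allowable stress σ_allow = 917/4.6 = 199.3 MPa.
Required area A = F/σ_allow = 87200/199.3 = 437.4 mm².
A = πd²/4 → d = √(4A/π) = 23.60 mm.

d = 23.6 mm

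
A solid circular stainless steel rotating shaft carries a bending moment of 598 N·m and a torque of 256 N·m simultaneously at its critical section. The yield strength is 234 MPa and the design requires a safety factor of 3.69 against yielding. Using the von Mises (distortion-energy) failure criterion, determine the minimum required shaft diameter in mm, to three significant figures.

d = 46.8 mm

σ_allow = σ_y/n = 234/3.69 = 63.41 MPa.
For a solid shaft σ_b = 32M/(πd³) and τ = 16T/(πd³), so the von Mises stress is σ' = (16/πd³)·√(4M²+3T²).
√(4M²+3T²) = √(4×(598000)² + 3×(256000)²) = 1.276×10^6 N·mm.
d³ = 16×1.276×10^6/(π×63.41) = 102400 mm³.
d = 46.79 mm.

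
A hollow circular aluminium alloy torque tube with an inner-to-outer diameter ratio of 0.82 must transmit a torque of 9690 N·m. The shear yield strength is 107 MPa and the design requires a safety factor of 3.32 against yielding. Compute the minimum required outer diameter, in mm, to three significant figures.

d_o = 141 mm

τ_allow = 107/3.32 = 32.23 MPa.
For a hollow shaft τ = 16T/[πd_o³(1−k⁴)] with k = 0.82, so 1−k⁴ = 0.5479.
d_o³ = 16T/[π τ_allow (1−k⁴)] = 16×9690000/(π×32.23×0.5479) = 2.795×10^6 mm³.
d_o = 140.9 mm.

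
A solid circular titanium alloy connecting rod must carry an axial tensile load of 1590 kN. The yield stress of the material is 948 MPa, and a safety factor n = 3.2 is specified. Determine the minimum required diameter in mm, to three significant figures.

d = 82.7 mm

Allowable stress σ_allow = 948/3.2 = 296.2 MPa.
Required area A = F/σ_allow = 1590000/296.2 = 5367 mm².
A = πd²/4 → d = √(4A/π) = 82.67 mm.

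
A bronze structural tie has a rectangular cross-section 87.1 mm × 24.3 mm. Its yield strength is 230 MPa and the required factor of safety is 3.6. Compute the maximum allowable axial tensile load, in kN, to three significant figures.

σ_allow = 230/3.6 = 63.89 MPa.
A = 87.1×24.3 = 2117 mm².
F_allow = σ_allow × A = 63.89×2117 = 135200 N.

F_allow = 135 kN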